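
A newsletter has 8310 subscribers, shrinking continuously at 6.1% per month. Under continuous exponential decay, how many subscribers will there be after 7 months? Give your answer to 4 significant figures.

P(7) = 8310 · e^(-0.061·7) = 8310 · e^(-0.427)
= 8310 · 0.65246 ≈ 5421.97

≈ 5,422 subscribers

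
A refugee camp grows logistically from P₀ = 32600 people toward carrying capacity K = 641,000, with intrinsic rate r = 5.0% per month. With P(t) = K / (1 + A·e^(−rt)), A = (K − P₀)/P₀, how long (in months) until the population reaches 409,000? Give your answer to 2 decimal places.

t ≈ 69.87 months

A = (641000 − 32600)/32600 = 18.66258
409000 = 641000/(1 + 18.66258·e^(−0.05t)) → 1 + 18.66258·e^(−0.05t) = 1.56724
e^(−0.05t) = 0.030394 → t = ln(32.90084)/0.05 = 3.4935/0.05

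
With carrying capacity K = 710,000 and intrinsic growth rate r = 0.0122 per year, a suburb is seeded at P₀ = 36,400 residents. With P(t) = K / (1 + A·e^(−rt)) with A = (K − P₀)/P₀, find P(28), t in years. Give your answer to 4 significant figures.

A = (710000 − 36400)/36400 = 18.50549
P(28) = 710000 / (1 + 18.50549·e^(−0.0122·28)) = 710000 / (1 + 18.50549·0.710632)
= 710000 / 14.1506 ≈ 50174.54

≈ 50,170 residents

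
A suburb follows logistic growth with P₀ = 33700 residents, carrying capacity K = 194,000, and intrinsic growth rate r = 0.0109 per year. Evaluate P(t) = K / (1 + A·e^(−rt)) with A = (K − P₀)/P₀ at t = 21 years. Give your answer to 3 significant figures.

≈ 40,600 residents

A = (194000 − 33700)/33700 = 4.75668
P(21) = 194000 / (1 + 4.75668·e^(−0.0109·21)) = 194000 / (1 + 4.75668·0.795408)
= 194000 / 4.7835 ≈ 40556.09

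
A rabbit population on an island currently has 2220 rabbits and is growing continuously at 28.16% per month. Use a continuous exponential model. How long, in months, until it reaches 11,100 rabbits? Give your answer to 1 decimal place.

11100 = 2220 · e^(0.2816·t)
t = ln(11100/2220) / 0.2816 = ln(5) / 0.2816 = 1.60944 / 0.2816

t ≈ 5.7 months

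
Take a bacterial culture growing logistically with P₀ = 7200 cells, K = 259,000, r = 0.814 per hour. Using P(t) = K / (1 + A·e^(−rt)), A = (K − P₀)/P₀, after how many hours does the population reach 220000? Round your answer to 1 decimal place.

A = (259000 − 7200)/7200 = 34.97222
220000 = 259000/(1 + 34.97222·e^(−0.814t)) → 1 + 34.97222·e^(−0.814t) = 1.17727
e^(−0.814t) = 0.005069 → t = ln(197.2792)/0.814 = 5.28462/0.814

t ≈ 6.5 hours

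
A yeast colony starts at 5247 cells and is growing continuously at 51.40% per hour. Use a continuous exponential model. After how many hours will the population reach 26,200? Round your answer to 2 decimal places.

26200 = 5247 · e^(0.514·t)
t = ln(26200/5247) / 0.514 = ln(4.99333) / 0.514 = 1.6081 / 0.514

t ≈ 3.13 hours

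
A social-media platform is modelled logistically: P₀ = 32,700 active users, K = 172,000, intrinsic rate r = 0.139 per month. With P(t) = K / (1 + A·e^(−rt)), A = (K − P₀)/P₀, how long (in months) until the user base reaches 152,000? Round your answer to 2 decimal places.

t ≈ 25.02 months

A = (172000 − 32700)/32700 = 4.25994
152000 = 172000/(1 + 4.25994·e^(−0.139t)) → 1 + 4.25994·e^(−0.139t) = 1.13158
e^(−0.139t) = 0.030888 → t = ln(32.37554)/0.139 = 3.4774/0.139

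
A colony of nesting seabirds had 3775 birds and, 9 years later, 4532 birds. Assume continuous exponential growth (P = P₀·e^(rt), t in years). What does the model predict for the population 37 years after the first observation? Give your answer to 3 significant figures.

r = ln(4532/3775) / 9 ≈ 0.020307 per year
P(37) = 3775 · e^(0.020307·37) = 3775 · 2.11988 ≈ 8002.54

≈ 8,000 birds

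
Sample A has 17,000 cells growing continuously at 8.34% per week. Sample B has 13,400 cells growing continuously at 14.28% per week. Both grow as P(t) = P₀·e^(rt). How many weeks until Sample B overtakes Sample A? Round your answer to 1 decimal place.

17000·e^(0.0834t) = 13400·e^(0.1428t)
17000/13400 = e^((0.1428 − 0.0834)t) → ln(1.26866) = 0.0594·t
t = 0.23796 / 0.0594

t ≈ 4.0 weeks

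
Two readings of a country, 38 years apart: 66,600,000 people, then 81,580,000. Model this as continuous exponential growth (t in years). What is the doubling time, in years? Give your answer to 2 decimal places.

r = ln(81580000/66600000) / 38 = ln(1.22492) / 38 ≈ 0.005339 per year
doubling time = ln 2 / |r| = 0.69315 / 0.005339

doubling time ≈ 129.83 years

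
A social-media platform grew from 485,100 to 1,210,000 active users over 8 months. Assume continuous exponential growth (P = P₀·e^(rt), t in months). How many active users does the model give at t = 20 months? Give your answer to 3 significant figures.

≈ 4,770,000 active users

r = ln(1210000/485100) / 8 ≈ 0.114253 per month
P(20) = 485100 · e^(0.114253·20) = 485100 · 9.82619 ≈ 4766685.67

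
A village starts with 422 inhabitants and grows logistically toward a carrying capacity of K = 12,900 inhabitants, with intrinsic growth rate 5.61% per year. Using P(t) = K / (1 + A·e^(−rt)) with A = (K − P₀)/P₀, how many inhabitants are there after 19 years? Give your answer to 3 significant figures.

≈ 1,150 inhabitants

A = (12900 − 422)/422 = 29.56872
P(19) = 12900 / (1 + 29.56872·e^(−0.0561·19)) = 12900 / (1 + 29.56872·0.344418)
= 12900 / 11.18399 ≈ 1153.43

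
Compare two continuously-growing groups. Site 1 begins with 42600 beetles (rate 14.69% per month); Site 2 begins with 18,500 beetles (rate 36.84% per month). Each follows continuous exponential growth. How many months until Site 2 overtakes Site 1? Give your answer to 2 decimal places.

t ≈ 3.77 months

42600·e^(0.1469t) = 18500·e^(0.3684t)
42600/18500 = e^((0.3684 − 0.1469)t) → ln(2.3027) = 0.2215·t
t = 0.83408 / 0.2215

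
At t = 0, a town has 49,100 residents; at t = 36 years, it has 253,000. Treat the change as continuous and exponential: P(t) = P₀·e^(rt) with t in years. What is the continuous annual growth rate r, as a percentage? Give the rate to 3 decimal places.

r ≈ 4.554% per year

253000 = 49100 · e^(r·36)
e^(36r) = 253000/49100 = 5.15275
r = ln(5.15275) / 36 = 1.63953 / 36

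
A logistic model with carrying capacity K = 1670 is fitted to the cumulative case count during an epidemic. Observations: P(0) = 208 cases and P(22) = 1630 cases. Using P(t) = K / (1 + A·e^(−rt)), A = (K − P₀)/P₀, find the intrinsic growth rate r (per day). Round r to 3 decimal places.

r ≈ 0.257 per day

A = (1670 − 208)/208 = 7.02885
1630 = 1670/(1 + 7.02885·e^(−r·22)) → e^(−22r) = (1.02454 − 1)/7.02885 = 0.003491
r = −ln(0.003491)/22 = 5.65748/22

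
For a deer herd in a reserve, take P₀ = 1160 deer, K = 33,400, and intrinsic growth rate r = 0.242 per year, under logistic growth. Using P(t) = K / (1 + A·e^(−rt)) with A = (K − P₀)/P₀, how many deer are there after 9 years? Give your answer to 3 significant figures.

≈ 8,050 deer

A = (33400 − 1160)/1160 = 27.7931
P(9) = 33400 / (1 + 27.7931·e^(−0.242·9)) = 33400 / (1 + 27.7931·0.113268)
= 33400 / 4.14806 ≈ 8051.95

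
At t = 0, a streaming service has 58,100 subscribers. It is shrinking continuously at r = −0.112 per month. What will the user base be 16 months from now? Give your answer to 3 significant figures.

≈ 9,680 subscribers

P(16) = 58100 · e^(-0.112·16) = 58100 · e^(-1.792)
= 58100 · 0.16663 ≈ 9681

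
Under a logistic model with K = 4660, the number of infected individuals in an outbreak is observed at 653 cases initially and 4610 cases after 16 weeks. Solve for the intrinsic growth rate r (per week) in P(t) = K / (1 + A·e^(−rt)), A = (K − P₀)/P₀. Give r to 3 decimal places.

r ≈ 0.396 per week

A = (4660 − 653)/653 = 6.13629
4610 = 4660/(1 + 6.13629·e^(−r·16)) → e^(−16r) = (1.01085 − 1)/6.13629 = 0.001768
r = −ln(0.001768)/16 = 6.33818/16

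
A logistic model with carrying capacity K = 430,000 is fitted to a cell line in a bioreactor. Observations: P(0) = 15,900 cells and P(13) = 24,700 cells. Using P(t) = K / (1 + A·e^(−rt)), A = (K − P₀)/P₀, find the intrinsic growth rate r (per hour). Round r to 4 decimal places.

r ≈ 0.0355 per hour

A = (430000 − 15900)/15900 = 26.04403
24700 = 430000/(1 + 26.04403·e^(−r·13)) → e^(−13r) = (17.40891 − 1)/26.04403 = 0.630045
r = −ln(0.630045)/13 = 0.46196/13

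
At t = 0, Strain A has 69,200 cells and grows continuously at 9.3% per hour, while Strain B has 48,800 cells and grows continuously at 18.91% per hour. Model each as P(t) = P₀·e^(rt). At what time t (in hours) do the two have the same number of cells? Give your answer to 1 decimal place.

t ≈ 3.6 hours

69200·e^(0.093t) = 48800·e^(0.1891t)
69200/48800 = e^((0.1891 − 0.093)t) → ln(1.41803) = 0.0961·t
t = 0.34927 / 0.0961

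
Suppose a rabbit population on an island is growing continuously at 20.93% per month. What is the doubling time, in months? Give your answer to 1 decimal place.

doubling time = ln(2) / |r| = 0.69315 / 0.2093

doubling time ≈ 3.3 months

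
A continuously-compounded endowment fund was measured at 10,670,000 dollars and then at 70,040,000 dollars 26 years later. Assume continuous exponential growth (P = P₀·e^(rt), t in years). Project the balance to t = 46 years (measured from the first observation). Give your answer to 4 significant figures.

≈ 297,800,000 dollars

r = ln(70040000/10670000) / 26 ≈ 0.07237 per year
P(46) = 10670000 · e^(0.07237·46) = 10670000 · 27.91149 ≈ 297815610.95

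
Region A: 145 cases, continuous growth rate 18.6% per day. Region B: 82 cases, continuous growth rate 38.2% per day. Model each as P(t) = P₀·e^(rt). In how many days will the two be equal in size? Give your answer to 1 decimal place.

t ≈ 2.9 days

145·e^(0.186t) = 82·e^(0.382t)
145/82 = e^((0.382 − 0.186)t) → ln(1.76829) = 0.196·t
t = 0.57001 / 0.196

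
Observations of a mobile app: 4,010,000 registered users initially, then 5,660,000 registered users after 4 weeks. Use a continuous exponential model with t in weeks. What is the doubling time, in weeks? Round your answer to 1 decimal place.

r = ln(5660000/4010000) / 4 = ln(1.41147) / 4 ≈ 0.086158 per week
doubling time = ln 2 / |r| = 0.69315 / 0.086158

doubling time ≈ 8.0 weeks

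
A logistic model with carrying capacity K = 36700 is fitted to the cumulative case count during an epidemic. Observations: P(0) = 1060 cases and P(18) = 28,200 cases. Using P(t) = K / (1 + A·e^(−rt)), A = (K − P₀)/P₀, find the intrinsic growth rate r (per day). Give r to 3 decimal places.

r ≈ 0.262 per day

A = (36700 − 1060)/1060 = 33.62264
28200 = 36700/(1 + 33.62264·e^(−r·18)) → e^(−18r) = (1.30142 − 1)/33.62264 = 0.008965
r = −ln(0.008965)/18 = 4.71446/18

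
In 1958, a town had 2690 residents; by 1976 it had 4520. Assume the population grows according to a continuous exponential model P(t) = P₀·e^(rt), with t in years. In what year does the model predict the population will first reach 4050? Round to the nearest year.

year 1972

r = ln(4520/2690) / 18 = 0.51897/18 ≈ 0.028832 per year
t = ln(4050/2690) / r = 0.40918/0.028832 ≈ 14.19 years after 1958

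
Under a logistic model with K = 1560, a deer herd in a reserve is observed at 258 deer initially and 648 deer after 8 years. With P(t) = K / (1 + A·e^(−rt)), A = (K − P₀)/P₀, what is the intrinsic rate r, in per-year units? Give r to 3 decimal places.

A = (1560 − 258)/258 = 5.04651
648 = 1560/(1 + 5.04651·e^(−r·8)) → e^(−8r) = (2.40741 − 1)/5.04651 = 0.278887
r = −ln(0.278887)/8 = 1.27695/8

r ≈ 0.160 per year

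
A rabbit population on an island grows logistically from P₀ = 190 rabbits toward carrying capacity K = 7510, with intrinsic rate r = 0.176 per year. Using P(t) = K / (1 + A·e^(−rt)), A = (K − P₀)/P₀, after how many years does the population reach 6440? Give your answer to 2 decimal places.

A = (7510 − 190)/190 = 38.52632
6440 = 7510/(1 + 38.52632·e^(−0.176t)) → 1 + 38.52632·e^(−0.176t) = 1.16615
e^(−0.176t) = 0.004313 → t = ln(231.87801)/0.176 = 5.44621/0.176

t ≈ 30.94 years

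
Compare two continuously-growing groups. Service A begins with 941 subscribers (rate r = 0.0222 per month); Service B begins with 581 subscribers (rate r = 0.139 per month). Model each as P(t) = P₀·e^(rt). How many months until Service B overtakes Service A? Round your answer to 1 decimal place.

941·e^(0.0222t) = 581·e^(0.139t)
941/581 = e^((0.139 − 0.0222)t) → ln(1.61962) = 0.1168·t
t = 0.48219 / 0.1168

t ≈ 4.1 months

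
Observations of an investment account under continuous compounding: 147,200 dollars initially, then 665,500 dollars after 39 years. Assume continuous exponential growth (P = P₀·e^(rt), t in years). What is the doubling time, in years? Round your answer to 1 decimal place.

doubling time ≈ 17.9 years

r = ln(665500/147200) / 39 = ln(4.52106) / 39 ≈ 0.038686 per year
doubling time = ln 2 / |r| = 0.69315 / 0.038686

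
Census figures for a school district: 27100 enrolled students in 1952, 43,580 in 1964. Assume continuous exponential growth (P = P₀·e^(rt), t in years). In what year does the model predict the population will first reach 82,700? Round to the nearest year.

year 1980

r = ln(43580/27100) / 12 = 0.47506/12 ≈ 0.039589 per year
t = ln(82700/27100) / r = 1.11569/0.039589 ≈ 28.18 years after 1952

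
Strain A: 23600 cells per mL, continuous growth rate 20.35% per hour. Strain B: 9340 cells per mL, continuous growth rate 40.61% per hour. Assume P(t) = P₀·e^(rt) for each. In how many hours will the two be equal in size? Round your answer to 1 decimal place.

23600·e^(0.2035t) = 9340·e^(0.4061t)
23600/9340 = e^((0.4061 − 0.2035)t) → ln(2.52677) = 0.2026·t
t = 0.92694 / 0.2026

t ≈ 4.6 hours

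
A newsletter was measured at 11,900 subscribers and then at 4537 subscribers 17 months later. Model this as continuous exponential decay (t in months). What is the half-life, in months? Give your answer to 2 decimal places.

r = ln(4537/11900) / 17 = ln(0.38126) / 17 ≈ -0.056722 per month
half-life = ln 2 / |r| = 0.69315 / 0.056722

half-life ≈ 12.22 months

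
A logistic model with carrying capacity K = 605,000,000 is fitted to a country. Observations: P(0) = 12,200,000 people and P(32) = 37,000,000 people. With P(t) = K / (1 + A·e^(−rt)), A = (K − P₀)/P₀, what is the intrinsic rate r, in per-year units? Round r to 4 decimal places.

A = (605000000 − 12200000)/12200000 = 48.59016
37000000 = 605000000/(1 + 48.59016·e^(−r·32)) → e^(−32r) = (16.35135 − 1)/48.59016 = 0.315935
r = −ln(0.315935)/32 = 1.15222/32

r ≈ 0.0360 per year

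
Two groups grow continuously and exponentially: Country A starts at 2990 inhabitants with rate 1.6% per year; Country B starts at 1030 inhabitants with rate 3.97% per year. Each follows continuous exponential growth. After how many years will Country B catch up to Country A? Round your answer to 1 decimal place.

t ≈ 45.0 years

2990·e^(0.016t) = 1030·e^(0.0397t)
2990/1030 = e^((0.0397 − 0.016)t) → ln(2.90291) = 0.0237·t
t = 1.06571 / 0.0237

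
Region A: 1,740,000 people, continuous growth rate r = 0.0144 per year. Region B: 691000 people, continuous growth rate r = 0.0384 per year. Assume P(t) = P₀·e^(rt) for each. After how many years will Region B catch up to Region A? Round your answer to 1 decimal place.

t ≈ 38.5 years

1740000·e^(0.0144t) = 691000·e^(0.0384t)
1740000/691000 = e^((0.0384 − 0.0144)t) → ln(2.51809) = 0.024·t
t = 0.9235 / 0.024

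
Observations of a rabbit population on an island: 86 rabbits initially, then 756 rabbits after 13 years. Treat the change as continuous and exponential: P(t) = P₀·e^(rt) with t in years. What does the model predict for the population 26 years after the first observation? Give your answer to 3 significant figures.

≈ 6,650 rabbits

r = ln(756/86) / 13 ≈ 0.167207 per year
P(26) = 86 · e^(0.167207·26) = 86 · 77.27637 ≈ 6645.77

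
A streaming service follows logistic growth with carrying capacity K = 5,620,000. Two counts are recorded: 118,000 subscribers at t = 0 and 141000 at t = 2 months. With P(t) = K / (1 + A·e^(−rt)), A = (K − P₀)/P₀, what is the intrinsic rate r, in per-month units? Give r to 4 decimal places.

r ≈ 0.0911 per month

A = (5620000 − 118000)/118000 = 46.62712
141000 = 5620000/(1 + 46.62712·e^(−r·2)) → e^(−2r) = (39.85816 − 1)/46.62712 = 0.833381
r = −ln(0.833381)/2 = 0.18226/2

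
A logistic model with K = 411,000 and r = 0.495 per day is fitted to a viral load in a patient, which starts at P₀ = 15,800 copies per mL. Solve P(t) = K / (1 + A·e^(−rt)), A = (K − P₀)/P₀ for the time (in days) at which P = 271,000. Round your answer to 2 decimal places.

A = (411000 − 15800)/15800 = 25.01266
271000 = 411000/(1 + 25.01266·e^(−0.495t)) → 1 + 25.01266·e^(−0.495t) = 1.51661
e^(−0.495t) = 0.020654 → t = ln(48.41736)/0.495 = 3.87986/0.495

t ≈ 7.84 days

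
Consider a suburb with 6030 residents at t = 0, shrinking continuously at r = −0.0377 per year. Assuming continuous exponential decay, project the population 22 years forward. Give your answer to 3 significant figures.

P(22) = 6030 · e^(-0.0377·22) = 6030 · e^(-0.8294)
= 6030 · 0.43631 ≈ 2630.96

≈ 2,630 residents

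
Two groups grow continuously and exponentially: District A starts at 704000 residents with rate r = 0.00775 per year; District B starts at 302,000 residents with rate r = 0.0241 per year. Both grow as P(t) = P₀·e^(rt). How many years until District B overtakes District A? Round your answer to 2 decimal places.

t ≈ 51.76 years

704000·e^(0.00775t) = 302000·e^(0.0241t)
704000/302000 = e^((0.0241 − 0.00775)t) → ln(2.33113) = 0.01635·t
t = 0.84635 / 0.01635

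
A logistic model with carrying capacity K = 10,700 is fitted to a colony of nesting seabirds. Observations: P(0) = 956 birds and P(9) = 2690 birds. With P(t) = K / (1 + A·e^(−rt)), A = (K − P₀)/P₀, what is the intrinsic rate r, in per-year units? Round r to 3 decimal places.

A = (10700 − 956)/956 = 10.19247
2690 = 10700/(1 + 10.19247·e^(−r·9)) → e^(−9r) = (3.9777 − 1)/10.19247 = 0.292147
r = −ln(0.292147)/9 = 1.2305/9

r ≈ 0.137 per year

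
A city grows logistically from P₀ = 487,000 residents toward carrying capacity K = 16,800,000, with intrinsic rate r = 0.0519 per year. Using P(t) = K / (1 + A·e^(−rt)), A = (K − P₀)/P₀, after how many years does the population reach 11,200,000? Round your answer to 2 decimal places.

t ≈ 81.01 years

A = (16800000 − 487000)/487000 = 33.49692
11200000 = 16800000/(1 + 33.49692·e^(−0.0519t)) → 1 + 33.49692·e^(−0.0519t) = 1.5
e^(−0.0519t) = 0.014927 → t = ln(66.99384)/0.0519 = 4.2046/0.0519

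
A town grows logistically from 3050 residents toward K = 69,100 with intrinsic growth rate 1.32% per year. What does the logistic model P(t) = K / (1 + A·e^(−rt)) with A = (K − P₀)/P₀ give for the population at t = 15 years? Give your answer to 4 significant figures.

A = (69100 − 3050)/3050 = 21.65574
P(15) = 69100 / (1 + 21.65574·e^(−0.0132·15)) = 69100 / (1 + 21.65574·0.82037)
= 69100 / 18.76571 ≈ 3682.25

≈ 3,682 residents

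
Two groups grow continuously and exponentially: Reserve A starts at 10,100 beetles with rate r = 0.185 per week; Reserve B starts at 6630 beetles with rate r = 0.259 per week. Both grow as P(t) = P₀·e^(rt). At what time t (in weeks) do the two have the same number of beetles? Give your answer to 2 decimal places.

t ≈ 5.69 weeks

10100·e^(0.185t) = 6630·e^(0.259t)
10100/6630 = e^((0.259 − 0.185)t) → ln(1.52338) = 0.074·t
t = 0.42093 / 0.074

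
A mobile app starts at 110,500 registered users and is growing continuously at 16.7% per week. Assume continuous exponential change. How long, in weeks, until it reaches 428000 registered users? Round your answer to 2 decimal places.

t ≈ 8.11 weeks

428000 = 110500 · e^(0.167·t)
t = ln(428000/110500) / 0.167 = ln(3.8733) / 0.167 = 1.35411 / 0.167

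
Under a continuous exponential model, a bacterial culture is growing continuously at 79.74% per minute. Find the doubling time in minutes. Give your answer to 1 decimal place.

doubling time ≈ 0.9 minutes

doubling time = ln(2) / |r| = 0.69315 / 0.7974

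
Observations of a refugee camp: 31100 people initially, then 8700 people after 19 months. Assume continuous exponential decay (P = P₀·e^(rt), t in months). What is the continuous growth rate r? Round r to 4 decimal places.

8700 = 31100 · e^(r·19)
e^(19r) = 8700/31100 = 0.27974
r = ln(0.27974) / 19 = -1.27388 / 19

r ≈ -0.0670 per month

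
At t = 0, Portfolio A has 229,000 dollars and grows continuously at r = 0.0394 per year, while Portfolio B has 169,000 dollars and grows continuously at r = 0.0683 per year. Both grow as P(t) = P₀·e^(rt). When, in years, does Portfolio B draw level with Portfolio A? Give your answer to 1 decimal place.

t ≈ 10.5 years

229000·e^(0.0394t) = 169000·e^(0.0683t)
229000/169000 = e^((0.0683 − 0.0394)t) → ln(1.35503) = 0.0289·t
t = 0.30382 / 0.0289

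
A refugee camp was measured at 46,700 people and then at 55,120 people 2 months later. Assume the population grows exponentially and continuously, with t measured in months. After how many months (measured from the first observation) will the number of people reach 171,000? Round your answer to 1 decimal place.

r = ln(55120/46700) / 2 ≈ 0.082884 per month
t = ln(171000/46700) / r = 1.29792 / 0.082884 ≈ 15.659

t ≈ 15.7 months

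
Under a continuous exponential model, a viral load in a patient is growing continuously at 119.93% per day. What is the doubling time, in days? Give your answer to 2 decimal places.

doubling time ≈ 0.58 days

doubling time = ln(2) / |r| = 0.69315 / 1.1993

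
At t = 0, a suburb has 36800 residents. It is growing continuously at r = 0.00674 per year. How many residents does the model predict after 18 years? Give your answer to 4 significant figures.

P(18) = 36800 · e^(0.00674·18) = 36800 · e^(0.12132)
= 36800 · 1.12899 ≈ 41546.69

≈ 41,550 residents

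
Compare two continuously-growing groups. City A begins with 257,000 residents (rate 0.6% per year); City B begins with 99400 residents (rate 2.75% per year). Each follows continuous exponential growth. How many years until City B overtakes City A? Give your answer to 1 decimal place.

t ≈ 44.2 years

257000·e^(0.006t) = 99400·e^(0.0275t)
257000/99400 = e^((0.0275 − 0.006)t) → ln(2.58551) = 0.0215·t
t = 0.94992 / 0.0215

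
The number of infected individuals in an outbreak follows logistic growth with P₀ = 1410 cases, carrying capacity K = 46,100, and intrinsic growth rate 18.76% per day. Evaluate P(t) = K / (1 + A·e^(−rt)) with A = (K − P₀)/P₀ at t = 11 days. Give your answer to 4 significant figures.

A = (46100 − 1410)/1410 = 31.69504
P(11) = 46100 / (1 + 31.69504·e^(−0.1876·11)) = 46100 / (1 + 31.69504·0.126996)
= 46100 / 5.02514 ≈ 9173.87

≈ 9,174 cases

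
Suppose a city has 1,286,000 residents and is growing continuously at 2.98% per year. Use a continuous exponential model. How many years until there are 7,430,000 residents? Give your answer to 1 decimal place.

t ≈ 58.9 years

7430000 = 1286000 · e^(0.0298·t)
t = ln(7430000/1286000) / 0.0298 = ln(5.7776) / 0.0298 = 1.75399 / 0.0298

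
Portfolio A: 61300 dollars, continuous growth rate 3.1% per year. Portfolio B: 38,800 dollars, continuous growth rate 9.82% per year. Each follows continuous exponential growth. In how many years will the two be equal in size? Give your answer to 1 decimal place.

t ≈ 6.8 years

61300·e^(0.031t) = 38800·e^(0.0982t)
61300/38800 = e^((0.0982 − 0.031)t) → ln(1.5799) = 0.0672·t
t = 0.45736 / 0.0672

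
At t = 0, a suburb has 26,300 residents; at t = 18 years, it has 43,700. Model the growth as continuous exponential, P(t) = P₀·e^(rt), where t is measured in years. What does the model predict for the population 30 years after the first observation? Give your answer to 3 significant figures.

≈ 61,300 residents

r = ln(43700/26300) / 18 ≈ 0.02821 per year
P(30) = 26300 · e^(0.02821·30) = 26300 · 2.331 ≈ 61305.38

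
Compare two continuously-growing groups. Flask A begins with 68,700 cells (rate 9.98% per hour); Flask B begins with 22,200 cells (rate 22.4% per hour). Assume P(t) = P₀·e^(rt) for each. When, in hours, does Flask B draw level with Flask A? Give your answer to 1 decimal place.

68700·e^(0.0998t) = 22200·e^(0.224t)
68700/22200 = e^((0.224 − 0.0998)t) → ln(3.09459) = 0.1242·t
t = 1.12966 / 0.1242

t ≈ 9.1 hours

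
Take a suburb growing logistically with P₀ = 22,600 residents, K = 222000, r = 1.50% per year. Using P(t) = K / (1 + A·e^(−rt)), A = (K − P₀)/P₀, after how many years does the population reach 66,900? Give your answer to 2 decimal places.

A = (222000 − 22600)/22600 = 8.82301
66900 = 222000/(1 + 8.82301·e^(−0.015t)) → 1 + 8.82301·e^(−0.015t) = 3.31839
e^(−0.015t) = 0.262766 → t = ln(3.80567)/0.015 = 1.33649/0.015

t ≈ 89.10 years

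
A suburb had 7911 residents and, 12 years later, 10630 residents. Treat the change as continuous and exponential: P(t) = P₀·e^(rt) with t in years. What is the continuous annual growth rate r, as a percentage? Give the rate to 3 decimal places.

10630 = 7911 · e^(r·12)
e^(12r) = 10630/7911 = 1.3437
r = ln(1.3437) / 12 = 0.29543 / 12

r ≈ 2.462% per year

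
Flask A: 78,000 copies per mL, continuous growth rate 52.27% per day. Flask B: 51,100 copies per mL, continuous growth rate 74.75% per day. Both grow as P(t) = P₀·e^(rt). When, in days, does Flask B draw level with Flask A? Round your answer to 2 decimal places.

t ≈ 1.88 days

78000·e^(0.5227t) = 51100·e^(0.7475t)
78000/51100 = e^((0.7475 − 0.5227)t) → ln(1.52642) = 0.2248·t
t = 0.42292 / 0.2248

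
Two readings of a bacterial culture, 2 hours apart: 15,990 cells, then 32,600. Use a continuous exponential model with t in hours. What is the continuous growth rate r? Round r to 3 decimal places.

r ≈ 0.356 per hour

32600 = 15990 · e^(r·2)
e^(2r) = 32600/15990 = 2.03877
r = ln(2.03877) / 2 = 0.71235 / 2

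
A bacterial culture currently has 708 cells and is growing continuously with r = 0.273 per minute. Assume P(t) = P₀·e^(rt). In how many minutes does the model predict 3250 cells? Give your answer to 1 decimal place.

3250 = 708 · e^(0.273·t)
t = ln(3250/708) / 0.273 = ln(4.5904) / 0.273 = 1.52397 / 0.273

t ≈ 5.6 minutes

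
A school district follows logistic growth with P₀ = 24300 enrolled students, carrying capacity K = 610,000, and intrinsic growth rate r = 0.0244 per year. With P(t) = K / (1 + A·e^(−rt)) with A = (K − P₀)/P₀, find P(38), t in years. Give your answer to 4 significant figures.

A = (610000 − 24300)/24300 = 24.10288
P(38) = 610000 / (1 + 24.10288·e^(−0.0244·38)) = 610000 / (1 + 24.10288·0.39566)
= 610000 / 10.53655 ≈ 57893.73

≈ 57,890 enrolled students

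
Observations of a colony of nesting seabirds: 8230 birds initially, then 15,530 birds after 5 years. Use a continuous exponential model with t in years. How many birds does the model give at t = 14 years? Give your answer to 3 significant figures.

r = ln(15530/8230) / 5 ≈ 0.126998 per year
P(14) = 8230 · e^(0.126998·14) = 8230 · 5.9178 ≈ 48703.52

≈ 48,700 birds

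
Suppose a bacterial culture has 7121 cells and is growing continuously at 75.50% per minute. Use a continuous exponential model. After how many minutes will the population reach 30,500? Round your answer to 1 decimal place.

t ≈ 1.9 minutes

30500 = 7121 · e^(0.755·t)
t = ln(30500/7121) / 0.755 = ln(4.28311) / 0.755 = 1.45468 / 0.755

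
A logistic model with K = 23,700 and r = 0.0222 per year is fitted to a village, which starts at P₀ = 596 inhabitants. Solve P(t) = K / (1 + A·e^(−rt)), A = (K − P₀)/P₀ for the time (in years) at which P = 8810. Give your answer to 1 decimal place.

t ≈ 141.1 years

A = (23700 − 596)/596 = 38.7651
8810 = 23700/(1 + 38.7651·e^(−0.0222t)) → 1 + 38.7651·e^(−0.0222t) = 2.69012
e^(−0.0222t) = 0.043599 → t = ln(22.93623)/0.0222 = 3.13272/0.0222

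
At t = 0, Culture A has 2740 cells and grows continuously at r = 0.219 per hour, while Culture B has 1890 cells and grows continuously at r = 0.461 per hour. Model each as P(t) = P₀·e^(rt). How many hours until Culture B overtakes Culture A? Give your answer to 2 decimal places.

2740·e^(0.219t) = 1890·e^(0.461t)
2740/1890 = e^((0.461 − 0.219)t) → ln(1.44974) = 0.242·t
t = 0.37138 / 0.242

t ≈ 1.53 hours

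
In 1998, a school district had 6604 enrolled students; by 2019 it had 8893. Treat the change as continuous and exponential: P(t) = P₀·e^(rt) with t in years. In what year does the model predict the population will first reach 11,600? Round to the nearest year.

r = ln(8893/6604) / 21 = 0.29759/21 ≈ 0.014171 per year
t = ln(11600/6604) / r = 0.56333/0.014171 ≈ 39.75 years after 1998

year 2038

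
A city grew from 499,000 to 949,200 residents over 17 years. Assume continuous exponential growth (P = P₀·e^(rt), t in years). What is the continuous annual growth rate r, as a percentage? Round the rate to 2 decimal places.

r ≈ 3.78% per year

949200 = 499000 · e^(r·17)
e^(17r) = 949200/499000 = 1.9022
r = ln(1.9022) / 17 = 0.64301 / 17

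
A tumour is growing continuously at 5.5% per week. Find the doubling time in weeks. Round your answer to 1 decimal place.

doubling time = ln(2) / |r| = 0.69315 / 0.055

doubling time ≈ 12.6 weeks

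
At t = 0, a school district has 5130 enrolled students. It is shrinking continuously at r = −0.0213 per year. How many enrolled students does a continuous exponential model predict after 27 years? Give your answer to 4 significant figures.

P(27) = 5130 · e^(-0.0213·27) = 5130 · e^(-0.5751)
= 5130 · 0.56265 ≈ 2886.39

≈ 2,886 enrolled students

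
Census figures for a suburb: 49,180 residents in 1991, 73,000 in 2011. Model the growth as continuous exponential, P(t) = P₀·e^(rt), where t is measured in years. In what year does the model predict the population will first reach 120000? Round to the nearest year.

year 2036

r = ln(73000/49180) / 20 = 0.39497/20 ≈ 0.019749 per year
t = ln(120000/49180) / r = 0.892/0.019749 ≈ 45.17 years after 1991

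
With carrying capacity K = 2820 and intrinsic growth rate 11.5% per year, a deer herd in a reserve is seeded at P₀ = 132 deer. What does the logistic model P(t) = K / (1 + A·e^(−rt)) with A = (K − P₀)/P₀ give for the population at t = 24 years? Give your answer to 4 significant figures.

A = (2820 − 132)/132 = 20.36364
P(24) = 2820 / (1 + 20.36364·e^(−0.115·24)) = 2820 / (1 + 20.36364·0.063292)
= 2820 / 2.28885 ≈ 1232.06

≈ 1,232 deer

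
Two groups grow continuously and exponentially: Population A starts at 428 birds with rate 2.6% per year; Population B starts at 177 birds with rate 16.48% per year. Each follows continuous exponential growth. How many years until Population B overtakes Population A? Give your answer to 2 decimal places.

t ≈ 6.36 years

428·e^(0.026t) = 177·e^(0.1648t)
428/177 = e^((0.1648 − 0.026)t) → ln(2.41808) = 0.1388·t
t = 0.88297 / 0.1388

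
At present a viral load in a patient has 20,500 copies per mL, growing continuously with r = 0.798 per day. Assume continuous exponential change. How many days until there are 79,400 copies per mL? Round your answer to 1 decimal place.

79400 = 20500 · e^(0.798·t)
t = ln(79400/20500) / 0.798 = ln(3.87317) / 0.798 = 1.35407 / 0.798

t ≈ 1.7 days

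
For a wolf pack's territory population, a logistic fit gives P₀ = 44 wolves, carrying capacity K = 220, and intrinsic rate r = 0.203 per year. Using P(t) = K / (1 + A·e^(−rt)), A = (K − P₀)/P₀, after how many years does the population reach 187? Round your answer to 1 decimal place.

t ≈ 15.4 years

A = (220 − 44)/44 = 4
187 = 220/(1 + 4·e^(−0.203t)) → 1 + 4·e^(−0.203t) = 1.17647
e^(−0.203t) = 0.044118 → t = ln(22.66667)/0.203 = 3.1209/0.203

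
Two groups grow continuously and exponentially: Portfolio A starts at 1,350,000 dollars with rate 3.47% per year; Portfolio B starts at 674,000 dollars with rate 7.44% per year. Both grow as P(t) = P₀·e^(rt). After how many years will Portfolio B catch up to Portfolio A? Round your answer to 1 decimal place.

1350000·e^(0.0347t) = 674000·e^(0.0744t)
1350000/674000 = e^((0.0744 − 0.0347)t) → ln(2.00297) = 0.0397·t
t = 0.69463 / 0.0397

t ≈ 17.5 years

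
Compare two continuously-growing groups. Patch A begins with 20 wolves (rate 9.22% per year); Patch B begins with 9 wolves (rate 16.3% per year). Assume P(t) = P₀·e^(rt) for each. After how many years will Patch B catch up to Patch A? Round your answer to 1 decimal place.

t ≈ 11.3 years

20·e^(0.0922t) = 9·e^(0.163t)
20/9 = e^((0.163 − 0.0922)t) → ln(2.22222) = 0.0708·t
t = 0.79851 / 0.0708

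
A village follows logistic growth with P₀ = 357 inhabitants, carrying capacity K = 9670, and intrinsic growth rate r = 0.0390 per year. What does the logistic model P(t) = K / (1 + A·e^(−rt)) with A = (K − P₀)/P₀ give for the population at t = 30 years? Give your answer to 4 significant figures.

≈ 1,063 inhabitants

A = (9670 − 357)/357 = 26.08683
P(30) = 9670 / (1 + 26.08683·e^(−0.039·30)) = 9670 / (1 + 26.08683·0.310367)
= 9670 / 9.09649 ≈ 1063.05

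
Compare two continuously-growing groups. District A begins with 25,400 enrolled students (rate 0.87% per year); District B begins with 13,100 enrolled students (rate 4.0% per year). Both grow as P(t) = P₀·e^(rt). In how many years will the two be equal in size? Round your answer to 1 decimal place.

t ≈ 21.2 years

25400·e^(0.0087t) = 13100·e^(0.04t)
25400/13100 = e^((0.04 − 0.0087)t) → ln(1.93893) = 0.0313·t
t = 0.66214 / 0.0313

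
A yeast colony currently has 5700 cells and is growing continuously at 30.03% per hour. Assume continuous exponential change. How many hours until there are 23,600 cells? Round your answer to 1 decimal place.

t ≈ 4.7 hours

23600 = 5700 · e^(0.3003·t)
t = ln(23600/5700) / 0.3003 = ln(4.14035) / 0.3003 = 1.42078 / 0.3003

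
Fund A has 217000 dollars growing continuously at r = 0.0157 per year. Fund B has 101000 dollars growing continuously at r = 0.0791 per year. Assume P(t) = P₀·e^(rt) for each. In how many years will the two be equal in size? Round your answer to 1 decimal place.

217000·e^(0.0157t) = 101000·e^(0.0791t)
217000/101000 = e^((0.0791 − 0.0157)t) → ln(2.14851) = 0.0634·t
t = 0.76478 / 0.0634

t ≈ 12.1 years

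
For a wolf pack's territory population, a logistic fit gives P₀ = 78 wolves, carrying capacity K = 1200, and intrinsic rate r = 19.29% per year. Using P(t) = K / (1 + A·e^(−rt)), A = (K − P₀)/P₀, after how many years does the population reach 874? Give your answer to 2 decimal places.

A = (1200 − 78)/78 = 14.38462
874 = 1200/(1 + 14.38462·e^(−0.1929t)) → 1 + 14.38462·e^(−0.1929t) = 1.373
e^(−0.1929t) = 0.02593 → t = ln(38.56489)/0.1929 = 3.65234/0.1929

t ≈ 18.93 years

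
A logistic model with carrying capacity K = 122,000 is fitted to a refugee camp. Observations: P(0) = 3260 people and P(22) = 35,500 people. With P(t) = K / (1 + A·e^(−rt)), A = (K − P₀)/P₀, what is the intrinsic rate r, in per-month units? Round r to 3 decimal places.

r ≈ 0.123 per month

A = (122000 − 3260)/3260 = 36.42331
35500 = 122000/(1 + 36.42331·e^(−r·22)) → e^(−22r) = (3.43662 − 1)/36.42331 = 0.066897
r = −ln(0.066897)/22 = 2.7046/22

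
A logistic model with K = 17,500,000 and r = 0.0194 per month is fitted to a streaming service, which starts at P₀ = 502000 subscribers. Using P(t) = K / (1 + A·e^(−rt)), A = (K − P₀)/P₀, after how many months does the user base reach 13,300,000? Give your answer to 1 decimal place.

t ≈ 241.0 months

A = (17500000 − 502000)/502000 = 33.86056
13300000 = 17500000/(1 + 33.86056·e^(−0.0194t)) → 1 + 33.86056·e^(−0.0194t) = 1.31579
e^(−0.0194t) = 0.009326 → t = ln(107.2251)/0.0194 = 4.67493/0.0194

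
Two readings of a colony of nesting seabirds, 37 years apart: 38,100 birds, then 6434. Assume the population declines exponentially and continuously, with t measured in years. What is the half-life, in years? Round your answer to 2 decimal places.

r = ln(6434/38100) / 37 = ln(0.16887) / 37 ≈ -0.048071 per year
half-life = ln 2 / |r| = 0.69315 / 0.048071

half-life ≈ 14.42 years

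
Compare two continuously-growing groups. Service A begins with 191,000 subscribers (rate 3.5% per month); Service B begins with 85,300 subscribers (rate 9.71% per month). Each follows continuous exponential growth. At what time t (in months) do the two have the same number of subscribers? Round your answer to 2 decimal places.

191000·e^(0.035t) = 85300·e^(0.0971t)
191000/85300 = e^((0.0971 − 0.035)t) → ln(2.23916) = 0.0621·t
t = 0.8061 / 0.0621

t ≈ 12.98 months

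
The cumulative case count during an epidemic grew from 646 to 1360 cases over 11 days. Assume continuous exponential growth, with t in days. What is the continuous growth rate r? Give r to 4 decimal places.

1360 = 646 · e^(r·11)
e^(11r) = 1360/646 = 2.10526
r = ln(2.10526) / 11 = 0.74444 / 11

r ≈ 0.0677 per day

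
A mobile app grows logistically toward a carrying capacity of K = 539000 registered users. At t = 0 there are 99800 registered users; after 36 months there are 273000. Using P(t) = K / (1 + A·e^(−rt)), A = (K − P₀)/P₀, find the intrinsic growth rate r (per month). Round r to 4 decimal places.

A = (539000 − 99800)/99800 = 4.4008
273000 = 539000/(1 + 4.4008·e^(−r·36)) → e^(−36r) = (1.97436 − 1)/4.4008 = 0.221405
r = −ln(0.221405)/36 = 1.50776/36

r ≈ 0.0419 per month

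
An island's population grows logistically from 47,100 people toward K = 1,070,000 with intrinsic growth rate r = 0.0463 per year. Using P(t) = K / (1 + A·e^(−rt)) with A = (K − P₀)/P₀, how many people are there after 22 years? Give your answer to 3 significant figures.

≈ 121,000 people

A = (1070000 − 47100)/47100 = 21.71762
P(22) = 1070000 / (1 + 21.71762·e^(−0.0463·22)) = 1070000 / (1 + 21.71762·0.3611)
= 1070000 / 8.84224 ≈ 121010.11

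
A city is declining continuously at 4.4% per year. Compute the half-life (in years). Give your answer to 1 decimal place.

half-life = ln(2) / |r| = 0.69315 / 0.044

half-life ≈ 15.8 years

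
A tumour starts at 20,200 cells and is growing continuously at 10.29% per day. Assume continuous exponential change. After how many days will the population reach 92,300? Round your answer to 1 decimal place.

t ≈ 14.8 days

92300 = 20200 · e^(0.1029·t)
t = ln(92300/20200) / 0.1029 = ln(4.56931) / 0.1029 = 1.51936 / 0.1029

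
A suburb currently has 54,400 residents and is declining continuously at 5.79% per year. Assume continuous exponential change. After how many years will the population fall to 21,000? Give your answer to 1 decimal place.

t ≈ 16.4 years

21000 = 54400 · e^(-0.0579·t)
t = ln(21000/54400) / -0.0579 = ln(0.38603) / -0.0579 = -0.95184 / -0.0579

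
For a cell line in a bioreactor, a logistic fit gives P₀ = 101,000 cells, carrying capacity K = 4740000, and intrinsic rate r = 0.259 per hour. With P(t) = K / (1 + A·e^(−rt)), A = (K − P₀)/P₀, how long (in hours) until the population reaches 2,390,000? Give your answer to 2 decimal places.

A = (4740000 − 101000)/101000 = 45.93069
2390000 = 4740000/(1 + 45.93069·e^(−0.259t)) → 1 + 45.93069·e^(−0.259t) = 1.98326
e^(−0.259t) = 0.021408 → t = ln(46.71249)/0.259 = 3.84401/0.259

t ≈ 14.84 hours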